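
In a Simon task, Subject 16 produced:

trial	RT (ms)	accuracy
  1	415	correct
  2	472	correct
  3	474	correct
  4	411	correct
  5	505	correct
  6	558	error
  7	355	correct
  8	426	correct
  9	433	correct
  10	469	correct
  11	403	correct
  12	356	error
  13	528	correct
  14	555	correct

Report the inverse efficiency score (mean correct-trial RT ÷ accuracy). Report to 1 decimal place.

529.5 ms

Correct trials (n=12): 415, 472, 474, 411, 505, 355, 426, 433, 469, 403, 528, 555
Mean correct RT = 5446/12 = 453.8333 ms
Proportion correct = 12/14
IES = 453.8333 / (12/14) = 529.472 ms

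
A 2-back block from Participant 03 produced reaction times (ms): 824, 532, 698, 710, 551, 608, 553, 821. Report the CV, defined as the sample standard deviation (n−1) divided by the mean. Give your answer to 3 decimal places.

n = 8, Σ = 5297, M = 662.1250
Σ(x−M)² = 99142.875; s = √(99142.875/7) = 119.0095
CV = 119.0095 / 662.1250 = 0.17974

0.180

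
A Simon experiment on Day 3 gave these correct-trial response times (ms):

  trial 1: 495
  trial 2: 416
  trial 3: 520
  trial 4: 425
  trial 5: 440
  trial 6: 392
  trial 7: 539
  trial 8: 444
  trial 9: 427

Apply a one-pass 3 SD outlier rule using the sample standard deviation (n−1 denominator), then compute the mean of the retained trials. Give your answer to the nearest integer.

455 ms

n = 9, ΣRT = 4098, M = 455.333
Σ(x−M)² = 20400.00; s = √(20400.00/8) = 50.498
Cutoffs: 455.333 ± 3·50.498 → [303.8, 606.8]
No RTs fall outside the cutoffs; all 9 retained. Mean = 4098/9 = 455.333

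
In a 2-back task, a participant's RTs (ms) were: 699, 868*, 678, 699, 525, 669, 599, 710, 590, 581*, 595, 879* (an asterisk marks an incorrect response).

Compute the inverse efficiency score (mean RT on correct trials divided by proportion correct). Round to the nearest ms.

Correct trials (n=9): 699, 678, 699, 525, 669, 599, 710, 590, 595
Mean correct RT = 5764/9 = 640.4444 ms
Proportion correct = 9/12
IES = 640.4444 / (9/12) = 853.926 ms

854 ms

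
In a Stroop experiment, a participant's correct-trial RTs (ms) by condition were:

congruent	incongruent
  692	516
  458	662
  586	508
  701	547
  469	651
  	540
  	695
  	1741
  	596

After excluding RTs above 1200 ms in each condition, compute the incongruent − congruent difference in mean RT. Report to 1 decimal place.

incongruent: exclude 1741
M(congruent) = 2906/5 = 581.200
M(incongruent) = 4715/8 = 589.375
Difference = 589.375 − 581.200 = 8.175 ms

8.2 ms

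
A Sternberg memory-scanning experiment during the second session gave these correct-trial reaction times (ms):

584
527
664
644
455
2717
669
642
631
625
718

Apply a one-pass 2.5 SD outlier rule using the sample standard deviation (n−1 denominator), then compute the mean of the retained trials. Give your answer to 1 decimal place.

n = 11, ΣRT = 8876, M = 806.909
Σ(x−M)² = 4065440.91; s = √(4065440.91/10) = 637.608
Cutoffs: 806.909 ± 2.5·637.608 → [-787.1, 2400.9]
Outside: 2717 → excluded.
Retained (n=10): Σ = 6159, mean = 6159/10 = 615.900

615.9 ms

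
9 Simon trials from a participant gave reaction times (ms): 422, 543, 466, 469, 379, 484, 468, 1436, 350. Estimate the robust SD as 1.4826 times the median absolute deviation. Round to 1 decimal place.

Sorted: 350, 379, 422, 466, 468, 469, 484, 543, 1436 → median = 468
|x − 468| sorted: 0, 1, 2, 16, 46, 75, 89, 118, 968 → MAD = 46
Robust SD ≈ 1.4826 × 46 = 68.200

68.2 ms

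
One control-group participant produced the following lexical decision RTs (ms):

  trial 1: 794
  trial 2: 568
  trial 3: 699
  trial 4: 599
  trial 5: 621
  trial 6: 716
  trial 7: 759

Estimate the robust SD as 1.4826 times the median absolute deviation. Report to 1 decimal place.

Sorted: 568, 599, 621, 699, 716, 759, 794 → median = 699
|x − 699| sorted: 0, 17, 60, 78, 95, 100, 131 → MAD = 78
Robust SD ≈ 1.4826 × 78 = 115.643

115.6 ms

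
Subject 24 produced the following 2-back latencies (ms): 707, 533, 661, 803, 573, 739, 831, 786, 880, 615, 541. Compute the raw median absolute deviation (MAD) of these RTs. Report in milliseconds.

96 ms

Sorted: 533, 541, 573, 615, 661, 707, 739, 786, 803, 831, 880 → median = 707
|x − 707|: 0, 174, 46, 96, 134, 32, 124, 79, 173, 92, 166
Sorted deviations: 0, 32, 46, 79, 92, 96, 124, 134, 166, 173, 174 → MAD = 96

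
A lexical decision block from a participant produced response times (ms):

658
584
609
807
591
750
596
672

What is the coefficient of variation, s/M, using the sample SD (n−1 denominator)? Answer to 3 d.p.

0.125

n = 8, Σ = 5267, M = 658.3750
Σ(x−M)² = 47069.875; s = √(47069.875/7) = 82.0016
CV = 82.0016 / 658.3750 = 0.12455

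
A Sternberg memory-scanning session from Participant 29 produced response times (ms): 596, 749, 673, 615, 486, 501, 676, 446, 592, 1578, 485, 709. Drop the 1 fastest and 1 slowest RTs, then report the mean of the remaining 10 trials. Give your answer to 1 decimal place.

Sorted: 446, 485, 486, 501, 592, 596, 615, 673, 676, 709, 749, 1578
Drop lowest 1 (446) and highest 1 (1578)
Remaining (n=10): Σ = 6082, mean = 6082/10 = 608.200

608.2 ms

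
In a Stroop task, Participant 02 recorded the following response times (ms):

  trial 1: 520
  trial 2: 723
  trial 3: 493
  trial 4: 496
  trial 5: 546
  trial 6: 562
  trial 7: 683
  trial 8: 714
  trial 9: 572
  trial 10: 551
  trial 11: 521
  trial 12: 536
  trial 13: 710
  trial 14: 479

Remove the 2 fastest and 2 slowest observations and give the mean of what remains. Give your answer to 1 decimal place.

569.7 ms

Sorted: 479, 493, 496, 520, 521, 536, 546, 551, 562, 572, 683, 710, 714, 723
Drop lowest 2 (479, 493) and highest 2 (714, 723)
Remaining (n=10): Σ = 5697, mean = 5697/10 = 569.700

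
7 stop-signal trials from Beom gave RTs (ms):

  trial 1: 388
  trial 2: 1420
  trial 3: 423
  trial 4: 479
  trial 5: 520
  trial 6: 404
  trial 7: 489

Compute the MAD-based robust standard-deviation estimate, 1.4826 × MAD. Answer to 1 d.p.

83.0 ms

Sorted: 388, 404, 423, 479, 489, 520, 1420 → median = 479
|x − 479| sorted: 0, 10, 41, 56, 75, 91, 941 → MAD = 56
Robust SD ≈ 1.4826 × 56 = 83.026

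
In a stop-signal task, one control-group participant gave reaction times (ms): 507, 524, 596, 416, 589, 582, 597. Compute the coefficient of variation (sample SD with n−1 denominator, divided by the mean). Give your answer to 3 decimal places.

n = 7, Σ = 3811, M = 544.4286
Σ(x−M)² = 27133.714; s = √(27133.714/6) = 67.2479
CV = 67.2479 / 544.4286 = 0.12352

0.124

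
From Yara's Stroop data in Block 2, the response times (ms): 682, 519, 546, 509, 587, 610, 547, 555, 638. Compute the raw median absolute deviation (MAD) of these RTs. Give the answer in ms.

36 ms

Sorted: 509, 519, 546, 547, 555, 587, 610, 638, 682 → median = 555
|x − 555|: 127, 36, 9, 46, 32, 55, 8, 0, 83
Sorted deviations: 0, 8, 9, 32, 36, 46, 55, 83, 127 → MAD = 36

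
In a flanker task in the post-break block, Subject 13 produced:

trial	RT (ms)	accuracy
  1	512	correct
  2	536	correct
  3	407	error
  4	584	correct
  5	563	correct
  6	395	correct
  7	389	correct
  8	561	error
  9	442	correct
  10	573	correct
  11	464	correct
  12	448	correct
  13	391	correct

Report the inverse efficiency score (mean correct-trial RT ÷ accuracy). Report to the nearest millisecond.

Correct trials (n=11): 512, 536, 584, 563, 395, 389, 442, 573, 464, 448, 391
Mean correct RT = 5297/11 = 481.5455 ms
Proportion correct = 11/13
IES = 481.5455 / (11/13) = 569.099 ms

569 ms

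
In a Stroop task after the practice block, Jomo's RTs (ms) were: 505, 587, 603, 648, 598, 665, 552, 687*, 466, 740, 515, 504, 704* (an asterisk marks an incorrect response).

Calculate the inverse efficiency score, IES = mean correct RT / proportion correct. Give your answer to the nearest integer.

Correct trials (n=11): 505, 587, 603, 648, 598, 665, 552, 466, 740, 515, 504
Mean correct RT = 6383/11 = 580.2727 ms
Proportion correct = 11/13
IES = 580.2727 / (11/13) = 685.777 ms

686 ms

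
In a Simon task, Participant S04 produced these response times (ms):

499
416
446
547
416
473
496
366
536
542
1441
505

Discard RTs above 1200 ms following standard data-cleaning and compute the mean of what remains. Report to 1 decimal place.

476.5 ms

Excluded: 1441
Retained (n=11): Σ = 5242
Mean = 5242/11 = 476.5455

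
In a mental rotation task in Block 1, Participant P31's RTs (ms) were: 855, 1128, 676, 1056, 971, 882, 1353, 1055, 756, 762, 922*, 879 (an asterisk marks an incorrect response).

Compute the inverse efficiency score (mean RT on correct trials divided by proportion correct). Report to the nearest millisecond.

1029 ms

Correct trials (n=11): 855, 1128, 676, 1056, 971, 882, 1353, 1055, 756, 762, 879
Mean correct RT = 10373/11 = 943.0000 ms
Proportion correct = 11/12
IES = 943.0000 / (11/12) = 1028.727 ms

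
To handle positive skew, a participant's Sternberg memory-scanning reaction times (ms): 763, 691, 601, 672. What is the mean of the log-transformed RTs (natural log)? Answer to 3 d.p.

ln(RT): 6.6373, 6.5381, 6.3986, 6.5103
Σ ln(RT) = 26.0843
Mean = 26.0843/4 = 6.52106

6.521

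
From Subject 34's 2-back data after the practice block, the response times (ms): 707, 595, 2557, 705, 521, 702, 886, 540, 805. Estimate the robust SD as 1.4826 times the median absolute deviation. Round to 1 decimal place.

163.1 ms

Sorted: 521, 540, 595, 702, 705, 707, 805, 886, 2557 → median = 705
|x − 705| sorted: 0, 2, 3, 100, 110, 165, 181, 184, 1852 → MAD = 110
Robust SD ≈ 1.4826 × 110 = 163.086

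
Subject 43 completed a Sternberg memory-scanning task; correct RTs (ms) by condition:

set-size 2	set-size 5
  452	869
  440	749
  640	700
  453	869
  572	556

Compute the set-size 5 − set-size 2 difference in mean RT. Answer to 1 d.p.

M(set-size 2) = 2557/5 = 511.400
M(set-size 5) = 3743/5 = 748.600
Difference = 748.600 − 511.400 = 237.200 ms

237.2 ms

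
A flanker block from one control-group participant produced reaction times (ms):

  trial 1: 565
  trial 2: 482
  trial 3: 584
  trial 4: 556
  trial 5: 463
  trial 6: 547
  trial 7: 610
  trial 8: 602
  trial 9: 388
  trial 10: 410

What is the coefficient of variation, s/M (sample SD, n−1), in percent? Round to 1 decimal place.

15.3%

n = 10, Σ = 5207, M = 520.7000
Σ(x−M)² = 57182.100; s = √(57182.100/9) = 79.7093
CV = 79.7093 / 520.7000 = 0.15308 = 15.308%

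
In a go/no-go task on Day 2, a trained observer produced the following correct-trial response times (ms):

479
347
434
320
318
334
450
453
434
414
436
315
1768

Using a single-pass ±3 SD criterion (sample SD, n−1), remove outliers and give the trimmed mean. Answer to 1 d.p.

n = 13, ΣRT = 6502, M = 500.154
Σ(x−M)² = 1783891.69; s = √(1783891.69/12) = 385.561
Cutoffs: 500.154 ± 3·385.561 → [-656.5, 1656.8]
Outside: 1768 → excluded.
Retained (n=12): Σ = 4734, mean = 4734/12 = 394.500

394.5 ms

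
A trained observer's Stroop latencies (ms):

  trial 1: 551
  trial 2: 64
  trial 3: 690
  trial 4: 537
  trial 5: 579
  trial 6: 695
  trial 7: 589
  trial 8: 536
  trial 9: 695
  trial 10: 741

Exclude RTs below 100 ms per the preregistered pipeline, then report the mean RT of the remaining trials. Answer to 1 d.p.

Excluded: 64
Retained (n=9): Σ = 5613
Mean = 5613/9 = 623.6667

623.7 ms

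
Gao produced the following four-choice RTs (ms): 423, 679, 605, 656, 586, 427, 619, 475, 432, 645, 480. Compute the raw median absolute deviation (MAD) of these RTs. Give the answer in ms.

93 ms

Sorted: 423, 427, 432, 475, 480, 586, 605, 619, 645, 656, 679 → median = 586
|x − 586|: 163, 93, 19, 70, 0, 159, 33, 111, 154, 59, 106
Sorted deviations: 0, 19, 33, 59, 70, 93, 106, 111, 154, 159, 163 → MAD = 93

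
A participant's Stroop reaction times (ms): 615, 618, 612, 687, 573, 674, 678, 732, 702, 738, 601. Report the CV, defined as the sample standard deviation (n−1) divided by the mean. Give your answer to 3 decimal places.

0.085

n = 11, Σ = 7230, M = 657.2727
Σ(x−M)² = 31342.182; s = √(31342.182/10) = 55.9841
CV = 55.9841 / 657.2727 = 0.08518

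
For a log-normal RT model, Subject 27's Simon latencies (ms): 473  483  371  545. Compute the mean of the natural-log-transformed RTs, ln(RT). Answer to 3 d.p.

ln(RT): 6.1591, 6.1800, 5.9162, 6.3008
Σ ln(RT) = 24.5561
Mean = 24.5561/4 = 6.13902

6.139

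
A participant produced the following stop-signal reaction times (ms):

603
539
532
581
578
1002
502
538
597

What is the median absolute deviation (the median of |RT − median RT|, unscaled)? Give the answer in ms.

Sorted: 502, 532, 538, 539, 578, 581, 597, 603, 1002 → median = 578
|x − 578|: 25, 39, 46, 3, 0, 424, 76, 40, 19
Sorted deviations: 0, 3, 19, 25, 39, 40, 46, 76, 424 → MAD = 39

39 ms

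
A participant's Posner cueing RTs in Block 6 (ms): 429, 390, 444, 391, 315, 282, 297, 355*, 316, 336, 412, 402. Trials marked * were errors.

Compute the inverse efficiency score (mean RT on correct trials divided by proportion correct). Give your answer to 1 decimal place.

398.1 ms

Correct trials (n=11): 429, 390, 444, 391, 315, 282, 297, 316, 336, 412, 402
Mean correct RT = 4014/11 = 364.9091 ms
Proportion correct = 11/12
IES = 364.9091 / (11/12) = 398.083 ms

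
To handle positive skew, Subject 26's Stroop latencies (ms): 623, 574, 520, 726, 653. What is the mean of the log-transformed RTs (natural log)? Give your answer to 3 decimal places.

ln(RT): 6.4345, 6.3526, 6.2538, 6.5876, 6.4816
Σ ln(RT) = 32.1101
Mean = 32.1101/5 = 6.42203

6.422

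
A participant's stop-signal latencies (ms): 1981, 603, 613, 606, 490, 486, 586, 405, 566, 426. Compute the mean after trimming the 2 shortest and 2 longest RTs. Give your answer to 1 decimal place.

Sorted: 405, 426, 486, 490, 566, 586, 603, 606, 613, 1981
Drop lowest 2 (405, 426) and highest 2 (613, 1981)
Remaining (n=6): Σ = 3337, mean = 3337/6 = 556.167

556.2 ms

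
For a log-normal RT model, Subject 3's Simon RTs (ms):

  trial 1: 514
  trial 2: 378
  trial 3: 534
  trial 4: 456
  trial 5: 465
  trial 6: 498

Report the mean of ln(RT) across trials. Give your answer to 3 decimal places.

ln(RT): 6.2422, 5.9349, 6.2804, 6.1225, 6.1420, 6.2106
Σ ln(RT) = 36.9326
Mean = 36.9326/6 = 6.15544

6.155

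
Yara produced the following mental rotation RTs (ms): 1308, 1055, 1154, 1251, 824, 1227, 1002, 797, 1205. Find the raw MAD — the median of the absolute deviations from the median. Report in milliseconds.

Sorted: 797, 824, 1002, 1055, 1154, 1205, 1227, 1251, 1308 → median = 1154
|x − 1154|: 154, 99, 0, 97, 330, 73, 152, 357, 51
Sorted deviations: 0, 51, 73, 97, 99, 152, 154, 330, 357 → MAD = 99

99 ms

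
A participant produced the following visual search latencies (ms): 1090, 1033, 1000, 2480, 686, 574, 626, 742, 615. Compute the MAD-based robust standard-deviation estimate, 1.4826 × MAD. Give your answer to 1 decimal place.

249.1 ms

Sorted: 574, 615, 626, 686, 742, 1000, 1033, 1090, 2480 → median = 742
|x − 742| sorted: 0, 56, 116, 127, 168, 258, 291, 348, 1738 → MAD = 168
Robust SD ≈ 1.4826 × 168 = 249.077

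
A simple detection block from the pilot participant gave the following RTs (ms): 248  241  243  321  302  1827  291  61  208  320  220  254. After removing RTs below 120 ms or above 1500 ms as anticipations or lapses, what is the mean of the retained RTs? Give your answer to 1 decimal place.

264.8 ms

Excluded: 61, 1827
Retained (n=10): Σ = 2648
Mean = 2648/10 = 264.8000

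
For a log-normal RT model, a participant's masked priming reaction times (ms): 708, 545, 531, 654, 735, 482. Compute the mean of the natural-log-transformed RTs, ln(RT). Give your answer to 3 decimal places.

6.400

ln(RT): 6.5624, 6.3008, 6.2748, 6.4831, 6.5999, 6.1779
Σ ln(RT) = 38.3989
Mean = 38.3989/6 = 6.39982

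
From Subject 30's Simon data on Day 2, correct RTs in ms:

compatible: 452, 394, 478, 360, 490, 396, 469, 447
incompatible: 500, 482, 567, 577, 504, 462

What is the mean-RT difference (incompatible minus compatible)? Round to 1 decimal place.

M(compatible) = 3486/8 = 435.750
M(incompatible) = 3092/6 = 515.333
Difference = 515.333 − 435.750 = 79.583 ms

79.6 ms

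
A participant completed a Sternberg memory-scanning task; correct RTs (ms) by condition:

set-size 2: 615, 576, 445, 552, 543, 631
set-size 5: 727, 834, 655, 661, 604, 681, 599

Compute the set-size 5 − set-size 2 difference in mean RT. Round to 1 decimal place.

M(set-size 2) = 3362/6 = 560.333
M(set-size 5) = 4761/7 = 680.143
Difference = 680.143 − 560.333 = 119.810 ms

119.8 ms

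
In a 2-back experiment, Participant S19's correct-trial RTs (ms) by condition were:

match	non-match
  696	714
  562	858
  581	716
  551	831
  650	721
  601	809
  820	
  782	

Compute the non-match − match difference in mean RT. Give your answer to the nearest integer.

119 ms

M(match) = 5243/8 = 655.375
M(non-match) = 4649/6 = 774.833
Difference = 774.833 − 655.375 = 119.458 ms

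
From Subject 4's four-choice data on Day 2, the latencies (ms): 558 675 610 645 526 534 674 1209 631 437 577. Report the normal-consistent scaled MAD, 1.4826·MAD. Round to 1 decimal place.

94.9 ms

Sorted: 437, 526, 534, 558, 577, 610, 631, 645, 674, 675, 1209 → median = 610
|x − 610| sorted: 0, 21, 33, 35, 52, 64, 65, 76, 84, 173, 599 → MAD = 64
Robust SD ≈ 1.4826 × 64 = 94.886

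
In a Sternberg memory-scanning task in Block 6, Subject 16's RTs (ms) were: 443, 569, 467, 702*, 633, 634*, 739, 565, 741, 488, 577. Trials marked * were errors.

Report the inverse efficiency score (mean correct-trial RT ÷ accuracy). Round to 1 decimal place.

Correct trials (n=9): 443, 569, 467, 633, 739, 565, 741, 488, 577
Mean correct RT = 5222/9 = 580.2222 ms
Proportion correct = 9/11
IES = 580.2222 / (9/11) = 709.160 ms

709.2 ms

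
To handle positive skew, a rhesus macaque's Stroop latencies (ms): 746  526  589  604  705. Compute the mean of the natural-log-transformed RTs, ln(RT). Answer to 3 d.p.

ln(RT): 6.6147, 6.2653, 6.3784, 6.4036, 6.5582
Σ ln(RT) = 32.2202
Mean = 32.2202/5 = 6.44404

6.444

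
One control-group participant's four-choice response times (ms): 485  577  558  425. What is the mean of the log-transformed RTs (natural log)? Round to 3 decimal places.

6.230

ln(RT): 6.1841, 6.3578, 6.3244, 6.0521
Σ ln(RT) = 24.9184
Mean = 24.9184/4 = 6.22961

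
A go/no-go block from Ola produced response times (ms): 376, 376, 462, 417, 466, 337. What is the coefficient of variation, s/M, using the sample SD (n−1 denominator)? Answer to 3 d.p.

n = 6, Σ = 2434, M = 405.6667
Σ(x−M)² = 13417.333; s = √(13417.333/5) = 51.8022
CV = 51.8022 / 405.6667 = 0.12770

0.128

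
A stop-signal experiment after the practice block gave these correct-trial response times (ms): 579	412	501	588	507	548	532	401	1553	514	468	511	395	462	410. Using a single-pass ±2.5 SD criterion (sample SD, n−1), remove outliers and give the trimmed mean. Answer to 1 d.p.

487.7 ms

n = 15, ΣRT = 8381, M = 558.733
Σ(x−M)² = 1113882.93; s = √(1113882.93/14) = 282.069
Cutoffs: 558.733 ± 2.5·282.069 → [-146.4, 1263.9]
Outside: 1553 → excluded.
Retained (n=14): Σ = 6828, mean = 6828/14 = 487.714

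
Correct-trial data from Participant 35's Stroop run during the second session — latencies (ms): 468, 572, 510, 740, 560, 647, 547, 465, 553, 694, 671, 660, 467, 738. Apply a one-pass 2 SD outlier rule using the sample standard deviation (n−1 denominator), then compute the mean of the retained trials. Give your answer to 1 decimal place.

592.3 ms

n = 14, ΣRT = 8292, M = 592.286
Σ(x−M)² = 126336.86; s = √(126336.86/13) = 98.581
Cutoffs: 592.286 ± 2·98.581 → [395.1, 789.4]
No RTs fall outside the cutoffs; all 14 retained. Mean = 8292/14 = 592.286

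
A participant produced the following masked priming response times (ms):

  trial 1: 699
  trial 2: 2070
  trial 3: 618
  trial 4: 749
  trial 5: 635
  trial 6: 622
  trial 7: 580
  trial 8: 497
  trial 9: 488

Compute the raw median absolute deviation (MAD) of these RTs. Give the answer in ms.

Sorted: 488, 497, 580, 618, 622, 635, 699, 749, 2070 → median = 622
|x − 622|: 77, 1448, 4, 127, 13, 0, 42, 125, 134
Sorted deviations: 0, 4, 13, 42, 77, 125, 127, 134, 1448 → MAD = 77

77 ms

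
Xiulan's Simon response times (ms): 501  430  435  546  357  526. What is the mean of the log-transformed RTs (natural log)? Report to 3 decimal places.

6.134

ln(RT): 6.2166, 6.0638, 6.0753, 6.3026, 5.8777, 6.2653
Σ ln(RT) = 36.8014
Mean = 36.8014/6 = 6.13357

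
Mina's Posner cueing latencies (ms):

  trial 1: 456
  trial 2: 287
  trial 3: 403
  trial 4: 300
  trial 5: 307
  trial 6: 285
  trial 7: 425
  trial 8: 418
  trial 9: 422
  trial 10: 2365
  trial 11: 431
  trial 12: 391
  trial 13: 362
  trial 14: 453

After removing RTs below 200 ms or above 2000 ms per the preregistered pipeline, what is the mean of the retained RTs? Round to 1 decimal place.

380.0 ms

Excluded: 2365
Retained (n=13): Σ = 4940
Mean = 4940/13 = 380.0000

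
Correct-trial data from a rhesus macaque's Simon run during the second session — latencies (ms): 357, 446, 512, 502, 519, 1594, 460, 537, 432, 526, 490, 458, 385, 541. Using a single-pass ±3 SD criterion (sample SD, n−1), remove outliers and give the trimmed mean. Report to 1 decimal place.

474.2 ms

n = 14, ΣRT = 7759, M = 554.214
Σ(x−M)² = 1204600.36; s = √(1204600.36/13) = 304.404
Cutoffs: 554.214 ± 3·304.404 → [-359.0, 1467.4]
Outside: 1594 → excluded.
Retained (n=13): Σ = 6165, mean = 6165/13 = 474.231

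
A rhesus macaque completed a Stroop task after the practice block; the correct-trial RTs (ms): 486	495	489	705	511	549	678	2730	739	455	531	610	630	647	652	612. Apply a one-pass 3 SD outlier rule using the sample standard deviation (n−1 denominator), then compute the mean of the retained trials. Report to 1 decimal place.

585.9 ms

n = 16, ΣRT = 11519, M = 719.938
Σ(x−M)² = 4421876.94; s = √(4421876.94/15) = 542.947
Cutoffs: 719.938 ± 3·542.947 → [-908.9, 2348.8]
Outside: 2730 → excluded.
Retained (n=15): Σ = 8789, mean = 8789/15 = 585.933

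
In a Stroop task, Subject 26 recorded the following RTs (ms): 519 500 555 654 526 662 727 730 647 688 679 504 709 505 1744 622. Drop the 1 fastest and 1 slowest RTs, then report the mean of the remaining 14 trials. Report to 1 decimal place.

623.4 ms

Sorted: 500, 504, 505, 519, 526, 555, 622, 647, 654, 662, 679, 688, 709, 727, 730, 1744
Drop lowest 1 (500) and highest 1 (1744)
Remaining (n=14): Σ = 8727, mean = 8727/14 = 623.357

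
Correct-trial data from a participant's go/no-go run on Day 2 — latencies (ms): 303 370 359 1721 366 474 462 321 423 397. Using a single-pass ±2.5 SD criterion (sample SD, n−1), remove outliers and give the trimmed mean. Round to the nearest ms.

n = 10, ΣRT = 5196, M = 519.600
Σ(x−M)² = 1631244.40; s = √(1631244.40/9) = 425.734
Cutoffs: 519.600 ± 2.5·425.734 → [-544.7, 1583.9]
Outside: 1721 → excluded.
Retained (n=9): Σ = 3475, mean = 3475/9 = 386.111

386 ms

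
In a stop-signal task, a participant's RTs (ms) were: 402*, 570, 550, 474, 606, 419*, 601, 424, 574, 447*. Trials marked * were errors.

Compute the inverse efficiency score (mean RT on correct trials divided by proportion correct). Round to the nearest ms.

775 ms

Correct trials (n=7): 570, 550, 474, 606, 601, 424, 574
Mean correct RT = 3799/7 = 542.7143 ms
Proportion correct = 7/10
IES = 542.7143 / (7/10) = 775.306 ms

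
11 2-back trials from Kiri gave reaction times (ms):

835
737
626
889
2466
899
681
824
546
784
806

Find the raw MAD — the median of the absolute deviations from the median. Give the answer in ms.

Sorted: 546, 626, 681, 737, 784, 806, 824, 835, 889, 899, 2466 → median = 806
|x − 806|: 29, 69, 180, 83, 1660, 93, 125, 18, 260, 22, 0
Sorted deviations: 0, 18, 22, 29, 69, 83, 93, 125, 180, 260, 1660 → MAD = 83

83 ms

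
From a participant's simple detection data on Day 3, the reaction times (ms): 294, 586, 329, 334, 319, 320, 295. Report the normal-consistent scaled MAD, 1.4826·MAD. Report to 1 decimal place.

Sorted: 294, 295, 319, 320, 329, 334, 586 → median = 320
|x − 320| sorted: 0, 1, 9, 14, 25, 26, 266 → MAD = 14
Robust SD ≈ 1.4826 × 14 = 20.756

20.8 ms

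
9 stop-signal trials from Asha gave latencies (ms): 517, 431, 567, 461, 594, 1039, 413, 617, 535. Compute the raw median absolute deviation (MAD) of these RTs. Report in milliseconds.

74 ms

Sorted: 413, 431, 461, 517, 535, 567, 594, 617, 1039 → median = 535
|x − 535|: 18, 104, 32, 74, 59, 504, 122, 82, 0
Sorted deviations: 0, 18, 32, 59, 74, 82, 104, 122, 504 → MAD = 74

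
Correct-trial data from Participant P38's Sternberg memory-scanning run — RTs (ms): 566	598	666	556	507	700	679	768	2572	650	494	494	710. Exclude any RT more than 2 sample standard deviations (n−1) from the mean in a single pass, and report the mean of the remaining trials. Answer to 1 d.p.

n = 13, ΣRT = 9960, M = 766.154
Σ(x−M)² = 3627529.69; s = √(3627529.69/12) = 549.813
Cutoffs: 766.154 ± 2·549.813 → [-333.5, 1865.8]
Outside: 2572 → excluded.
Retained (n=12): Σ = 7388, mean = 7388/12 = 615.667

615.7 ms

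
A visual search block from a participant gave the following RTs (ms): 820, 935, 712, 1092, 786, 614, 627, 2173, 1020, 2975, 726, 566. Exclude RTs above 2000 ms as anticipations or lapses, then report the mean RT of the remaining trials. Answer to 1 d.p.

789.8 ms

Excluded: 2173, 2975
Retained (n=10): Σ = 7898
Mean = 7898/10 = 789.8000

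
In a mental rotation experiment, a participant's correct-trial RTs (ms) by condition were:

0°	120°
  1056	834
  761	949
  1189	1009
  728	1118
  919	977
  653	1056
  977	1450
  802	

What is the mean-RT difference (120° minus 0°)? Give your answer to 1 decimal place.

M(0°) = 7085/8 = 885.625
M(120°) = 7393/7 = 1056.143
Difference = 1056.143 − 885.625 = 170.518 ms

170.5 ms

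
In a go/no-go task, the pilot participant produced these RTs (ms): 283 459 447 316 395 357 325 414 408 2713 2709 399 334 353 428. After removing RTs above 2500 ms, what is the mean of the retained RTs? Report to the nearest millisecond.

378 ms

Excluded: 2709, 2713
Retained (n=13): Σ = 4918
Mean = 4918/13 = 378.3077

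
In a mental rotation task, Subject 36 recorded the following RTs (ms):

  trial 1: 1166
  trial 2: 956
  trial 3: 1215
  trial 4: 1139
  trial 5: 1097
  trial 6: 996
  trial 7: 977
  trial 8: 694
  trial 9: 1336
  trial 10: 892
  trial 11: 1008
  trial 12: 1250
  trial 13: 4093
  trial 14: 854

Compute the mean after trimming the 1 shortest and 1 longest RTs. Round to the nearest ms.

1074 ms

Sorted: 694, 854, 892, 956, 977, 996, 1008, 1097, 1139, 1166, 1215, 1250, 1336, 4093
Drop lowest 1 (694) and highest 1 (4093)
Remaining (n=12): Σ = 12886, mean = 12886/12 = 1073.833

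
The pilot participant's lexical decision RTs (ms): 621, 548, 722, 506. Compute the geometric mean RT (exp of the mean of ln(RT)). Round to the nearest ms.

ln(RT): 6.4313, 6.3063, 6.5820, 6.2265
Mean ln(RT) = 25.5462/4 = 6.38654
Geometric mean = exp(6.38654) = 593.80 ms

594 ms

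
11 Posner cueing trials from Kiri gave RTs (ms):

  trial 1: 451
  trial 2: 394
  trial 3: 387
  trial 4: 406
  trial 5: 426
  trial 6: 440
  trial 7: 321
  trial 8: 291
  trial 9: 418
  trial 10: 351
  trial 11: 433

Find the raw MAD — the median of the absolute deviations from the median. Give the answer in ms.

27 ms

Sorted: 291, 321, 351, 387, 394, 406, 418, 426, 433, 440, 451 → median = 406
|x − 406|: 45, 12, 19, 0, 20, 34, 85, 115, 12, 55, 27
Sorted deviations: 0, 12, 12, 19, 20, 27, 34, 45, 55, 85, 115 → MAD = 27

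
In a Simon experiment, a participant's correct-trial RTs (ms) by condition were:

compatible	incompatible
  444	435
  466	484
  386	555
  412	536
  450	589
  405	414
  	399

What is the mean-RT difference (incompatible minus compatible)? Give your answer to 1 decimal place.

M(compatible) = 2563/6 = 427.167
M(incompatible) = 3412/7 = 487.429
Difference = 487.429 − 427.167 = 60.262 ms

60.3 ms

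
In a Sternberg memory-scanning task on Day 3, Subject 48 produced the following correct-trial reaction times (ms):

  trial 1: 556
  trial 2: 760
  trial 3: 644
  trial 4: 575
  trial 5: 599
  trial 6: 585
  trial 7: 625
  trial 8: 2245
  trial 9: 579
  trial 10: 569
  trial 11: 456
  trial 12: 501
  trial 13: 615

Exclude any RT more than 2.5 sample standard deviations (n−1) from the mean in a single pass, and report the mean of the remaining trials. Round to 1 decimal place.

n = 13, ΣRT = 9309, M = 716.077
Σ(x−M)² = 2593976.92; s = √(2593976.92/12) = 464.935
Cutoffs: 716.077 ± 2.5·464.935 → [-446.3, 1878.4]
Outside: 2245 → excluded.
Retained (n=12): Σ = 7064, mean = 7064/12 = 588.667

588.7 ms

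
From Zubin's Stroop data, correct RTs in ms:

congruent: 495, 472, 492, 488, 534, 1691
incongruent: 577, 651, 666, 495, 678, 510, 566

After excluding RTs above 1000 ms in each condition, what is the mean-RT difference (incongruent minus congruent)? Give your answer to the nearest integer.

96 ms

congruent: exclude 1691
M(congruent) = 2481/5 = 496.200
M(incongruent) = 4143/7 = 591.857
Difference = 591.857 − 496.200 = 95.657 ms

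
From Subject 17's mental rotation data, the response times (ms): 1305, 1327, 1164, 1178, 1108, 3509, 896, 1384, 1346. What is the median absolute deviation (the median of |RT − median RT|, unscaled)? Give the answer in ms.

Sorted: 896, 1108, 1164, 1178, 1305, 1327, 1346, 1384, 3509 → median = 1305
|x − 1305|: 0, 22, 141, 127, 197, 2204, 409, 79, 41
Sorted deviations: 0, 22, 41, 79, 127, 141, 197, 409, 2204 → MAD = 127

127 ms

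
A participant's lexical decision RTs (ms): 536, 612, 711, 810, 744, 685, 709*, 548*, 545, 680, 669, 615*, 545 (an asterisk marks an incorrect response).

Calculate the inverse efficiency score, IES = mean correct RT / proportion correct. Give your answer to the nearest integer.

850 ms

Correct trials (n=10): 536, 612, 711, 810, 744, 685, 545, 680, 669, 545
Mean correct RT = 6537/10 = 653.7000 ms
Proportion correct = 10/13
IES = 653.7000 / (10/13) = 849.810 ms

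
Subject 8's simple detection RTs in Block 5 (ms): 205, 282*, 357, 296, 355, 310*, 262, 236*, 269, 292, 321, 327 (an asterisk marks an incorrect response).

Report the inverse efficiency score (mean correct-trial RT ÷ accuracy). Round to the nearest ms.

398 ms

Correct trials (n=9): 205, 357, 296, 355, 262, 269, 292, 321, 327
Mean correct RT = 2684/9 = 298.2222 ms
Proportion correct = 9/12
IES = 298.2222 / (9/12) = 397.630 ms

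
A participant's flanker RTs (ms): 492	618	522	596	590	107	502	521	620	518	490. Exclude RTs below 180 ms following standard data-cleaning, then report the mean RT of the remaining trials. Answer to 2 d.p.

Excluded: 107
Retained (n=10): Σ = 5469
Mean = 5469/10 = 546.9000

546.90 ms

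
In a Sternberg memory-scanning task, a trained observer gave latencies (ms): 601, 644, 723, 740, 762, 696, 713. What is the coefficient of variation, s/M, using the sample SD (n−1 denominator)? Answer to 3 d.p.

0.081

n = 7, Σ = 4879, M = 697.0000
Σ(x−M)² = 19032.000; s = √(19032.000/6) = 56.3205
CV = 56.3205 / 697.0000 = 0.08080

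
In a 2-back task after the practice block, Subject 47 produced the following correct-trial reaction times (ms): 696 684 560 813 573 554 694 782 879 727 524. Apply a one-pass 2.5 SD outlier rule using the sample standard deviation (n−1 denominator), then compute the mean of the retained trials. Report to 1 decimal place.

680.5 ms

n = 11, ΣRT = 7486, M = 680.545
Σ(x−M)² = 136428.73; s = √(136428.73/10) = 116.803
Cutoffs: 680.545 ± 2.5·116.803 → [388.5, 972.6]
No RTs fall outside the cutoffs; all 11 retained. Mean = 7486/11 = 680.545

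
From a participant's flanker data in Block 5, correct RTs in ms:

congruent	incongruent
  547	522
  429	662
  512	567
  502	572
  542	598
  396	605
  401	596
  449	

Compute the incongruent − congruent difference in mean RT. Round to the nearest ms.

117 ms

M(congruent) = 3778/8 = 472.250
M(incongruent) = 4122/7 = 588.857
Difference = 588.857 − 472.250 = 116.607 ms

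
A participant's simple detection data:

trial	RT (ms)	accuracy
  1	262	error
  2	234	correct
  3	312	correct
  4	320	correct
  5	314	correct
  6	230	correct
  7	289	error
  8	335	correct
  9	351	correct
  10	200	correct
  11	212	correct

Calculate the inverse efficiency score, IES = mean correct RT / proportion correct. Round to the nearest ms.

Correct trials (n=9): 234, 312, 320, 314, 230, 335, 351, 200, 212
Mean correct RT = 2508/9 = 278.6667 ms
Proportion correct = 9/11
IES = 278.6667 / (9/11) = 340.593 ms

341 ms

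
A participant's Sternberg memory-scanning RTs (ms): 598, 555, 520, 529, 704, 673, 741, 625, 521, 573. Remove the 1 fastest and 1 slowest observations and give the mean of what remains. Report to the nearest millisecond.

Sorted: 520, 521, 529, 555, 573, 598, 625, 673, 704, 741
Drop lowest 1 (520) and highest 1 (741)
Remaining (n=8): Σ = 4778, mean = 4778/8 = 597.250

597 ms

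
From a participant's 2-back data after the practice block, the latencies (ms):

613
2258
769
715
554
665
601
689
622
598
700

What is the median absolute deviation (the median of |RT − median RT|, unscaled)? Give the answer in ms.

Sorted: 554, 598, 601, 613, 622, 665, 689, 700, 715, 769, 2258 → median = 665
|x − 665|: 52, 1593, 104, 50, 111, 0, 64, 24, 43, 67, 35
Sorted deviations: 0, 24, 35, 43, 50, 52, 64, 67, 104, 111, 1593 → MAD = 52

52 ms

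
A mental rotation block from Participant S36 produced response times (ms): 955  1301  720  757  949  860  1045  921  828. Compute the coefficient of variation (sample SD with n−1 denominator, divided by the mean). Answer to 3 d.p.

n = 9, Σ = 8336, M = 926.2222
Σ(x−M)² = 241137.556; s = √(241137.556/8) = 173.6151
CV = 173.6151 / 926.2222 = 0.18744

0.187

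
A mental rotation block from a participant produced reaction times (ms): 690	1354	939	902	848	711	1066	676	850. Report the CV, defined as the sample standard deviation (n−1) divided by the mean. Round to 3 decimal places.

n = 9, Σ = 8036, M = 892.8889
Σ(x−M)² = 369942.889; s = √(369942.889/8) = 215.0415
CV = 215.0415 / 892.8889 = 0.24084

0.241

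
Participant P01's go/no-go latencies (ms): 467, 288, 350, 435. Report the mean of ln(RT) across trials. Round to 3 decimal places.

5.936

ln(RT): 6.1463, 5.6630, 5.8579, 6.0753
Σ ln(RT) = 23.7426
Mean = 23.7426/4 = 5.93564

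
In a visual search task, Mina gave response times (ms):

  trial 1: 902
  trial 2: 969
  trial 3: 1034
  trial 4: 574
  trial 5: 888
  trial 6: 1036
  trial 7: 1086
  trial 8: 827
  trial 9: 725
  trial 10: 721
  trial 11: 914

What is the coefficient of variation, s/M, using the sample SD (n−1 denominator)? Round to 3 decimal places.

0.178

n = 11, Σ = 9676, M = 879.6364
Σ(x−M)² = 245862.545; s = √(245862.545/10) = 156.8000
CV = 156.8000 / 879.6364 = 0.17826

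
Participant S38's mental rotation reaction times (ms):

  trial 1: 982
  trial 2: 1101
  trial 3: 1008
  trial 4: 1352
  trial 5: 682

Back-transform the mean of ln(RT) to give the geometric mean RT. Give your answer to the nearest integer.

ln(RT): 6.8896, 7.0040, 6.9157, 7.2093, 6.5250
Mean ln(RT) = 34.5437/5 = 6.90873
Geometric mean = exp(6.90873) = 1000.98 ms

1001 ms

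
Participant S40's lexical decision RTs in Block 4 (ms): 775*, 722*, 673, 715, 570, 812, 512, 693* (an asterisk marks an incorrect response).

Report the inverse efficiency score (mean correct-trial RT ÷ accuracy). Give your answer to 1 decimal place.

Correct trials (n=5): 673, 715, 570, 812, 512
Mean correct RT = 3282/5 = 656.4000 ms
Proportion correct = 5/8
IES = 656.4000 / (5/8) = 1050.240 ms

1050.2 ms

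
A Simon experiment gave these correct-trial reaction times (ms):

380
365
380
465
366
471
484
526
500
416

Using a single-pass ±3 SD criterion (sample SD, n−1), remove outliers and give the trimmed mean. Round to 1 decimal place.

n = 10, ΣRT = 4353, M = 435.300
Σ(x−M)² = 33174.10; s = √(33174.10/9) = 60.713
Cutoffs: 435.300 ± 3·60.713 → [253.2, 617.4]
No RTs fall outside the cutoffs; all 10 retained. Mean = 4353/10 = 435.300

435.3 ms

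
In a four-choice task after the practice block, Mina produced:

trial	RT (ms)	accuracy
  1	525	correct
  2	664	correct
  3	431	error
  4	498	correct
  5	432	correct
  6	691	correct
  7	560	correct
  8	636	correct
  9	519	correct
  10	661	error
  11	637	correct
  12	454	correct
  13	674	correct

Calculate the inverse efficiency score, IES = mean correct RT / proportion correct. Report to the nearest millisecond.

676 ms

Correct trials (n=11): 525, 664, 498, 432, 691, 560, 636, 519, 637, 454, 674
Mean correct RT = 6290/11 = 571.8182 ms
Proportion correct = 11/13
IES = 571.8182 / (11/13) = 675.785 ms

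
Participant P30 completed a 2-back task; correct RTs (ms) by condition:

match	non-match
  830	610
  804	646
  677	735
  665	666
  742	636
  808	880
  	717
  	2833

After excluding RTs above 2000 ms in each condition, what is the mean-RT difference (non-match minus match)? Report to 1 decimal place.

non-match: exclude 2833
M(match) = 4526/6 = 754.333
M(non-match) = 4890/7 = 698.571
Difference = 698.571 − 754.333 = -55.762 ms

-55.8 ms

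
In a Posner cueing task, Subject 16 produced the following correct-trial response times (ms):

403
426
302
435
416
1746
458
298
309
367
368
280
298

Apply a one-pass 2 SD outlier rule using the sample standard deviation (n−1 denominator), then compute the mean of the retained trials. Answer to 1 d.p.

363.3 ms

n = 13, ΣRT = 6106, M = 469.692
Σ(x−M)² = 1809310.77; s = √(1809310.77/12) = 388.299
Cutoffs: 469.692 ± 2·388.299 → [-306.9, 1246.3]
Outside: 1746 → excluded.
Retained (n=12): Σ = 4360, mean = 4360/12 = 363.333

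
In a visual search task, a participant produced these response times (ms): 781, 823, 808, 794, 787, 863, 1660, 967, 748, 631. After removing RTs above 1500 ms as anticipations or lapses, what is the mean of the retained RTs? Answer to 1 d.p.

800.2 ms

Excluded: 1660
Retained (n=9): Σ = 7202
Mean = 7202/9 = 800.2222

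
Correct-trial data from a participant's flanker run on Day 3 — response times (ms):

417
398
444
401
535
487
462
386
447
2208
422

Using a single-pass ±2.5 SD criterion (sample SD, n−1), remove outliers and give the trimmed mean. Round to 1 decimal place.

439.9 ms

n = 11, ΣRT = 6607, M = 600.636
Σ(x−M)² = 2860816.55; s = √(2860816.55/10) = 534.866
Cutoffs: 600.636 ± 2.5·534.866 → [-736.5, 1937.8]
Outside: 2208 → excluded.
Retained (n=10): Σ = 4399, mean = 4399/10 = 439.900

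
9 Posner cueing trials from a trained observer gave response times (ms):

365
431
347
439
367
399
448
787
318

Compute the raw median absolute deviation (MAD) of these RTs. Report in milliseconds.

40 ms

Sorted: 318, 347, 365, 367, 399, 431, 439, 448, 787 → median = 399
|x − 399|: 34, 32, 52, 40, 32, 0, 49, 388, 81
Sorted deviations: 0, 32, 32, 34, 40, 49, 52, 81, 388 → MAD = 40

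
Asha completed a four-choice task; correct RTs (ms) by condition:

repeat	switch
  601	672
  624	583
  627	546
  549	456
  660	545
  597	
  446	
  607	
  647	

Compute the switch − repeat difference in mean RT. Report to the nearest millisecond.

M(repeat) = 5358/9 = 595.333
M(switch) = 2802/5 = 560.400
Difference = 560.400 − 595.333 = -34.933 ms

-35 ms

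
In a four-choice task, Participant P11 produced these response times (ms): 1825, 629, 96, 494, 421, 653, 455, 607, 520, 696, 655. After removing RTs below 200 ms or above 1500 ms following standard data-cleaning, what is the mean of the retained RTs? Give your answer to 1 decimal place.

570.0 ms

Excluded: 96, 1825
Retained (n=9): Σ = 5130
Mean = 5130/9 = 570.0000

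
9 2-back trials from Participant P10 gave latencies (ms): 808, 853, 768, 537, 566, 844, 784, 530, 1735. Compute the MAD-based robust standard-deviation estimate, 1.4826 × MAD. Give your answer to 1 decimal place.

102.3 ms

Sorted: 530, 537, 566, 768, 784, 808, 844, 853, 1735 → median = 784
|x − 784| sorted: 0, 16, 24, 60, 69, 218, 247, 254, 951 → MAD = 69
Robust SD ≈ 1.4826 × 69 = 102.299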